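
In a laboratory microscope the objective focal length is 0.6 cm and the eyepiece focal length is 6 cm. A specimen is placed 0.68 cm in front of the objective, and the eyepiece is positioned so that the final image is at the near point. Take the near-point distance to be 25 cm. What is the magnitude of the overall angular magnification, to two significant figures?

39

Objective: 1/d_i = 1/f_obj - 1/d_o = 1/0.6 - 1/0.68 = 0.19608 cm^-1, so d_i = 5.100 cm.
m_obj = -d_i/d_o = -5.100/0.68 = -7.500.
Eyepiece angular magnification (image at near point): M_eye = 1 + D/f_e = 1 + 25/6 = 5.167.
Overall M = m_obj x M_eye = (-7.500)(5.167) = -38.75.
|M| = 38.75.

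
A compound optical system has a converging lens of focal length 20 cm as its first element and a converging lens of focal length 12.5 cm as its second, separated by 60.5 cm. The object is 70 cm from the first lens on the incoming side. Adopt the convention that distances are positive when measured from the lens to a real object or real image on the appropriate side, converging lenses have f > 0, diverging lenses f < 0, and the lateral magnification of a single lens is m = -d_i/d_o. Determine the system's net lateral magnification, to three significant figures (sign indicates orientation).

First lens: d_i1 = 1/(1/20 - 1/70) = 28.000 cm.
m_1 = -(28.000)/70 = -0.4000.
That image sits 32.500 cm in front of the second lens, so d_o2 = 32.500 cm.
Second lens: d_i2 = 1/(1/12.5 - 1/(32.500)) = 20.312 cm.
m_2 = -(20.312)/(32.500) = -0.6250.
Total m = m_1 x m_2 = (-0.4000)(-0.6250) = 0.2500.

0.250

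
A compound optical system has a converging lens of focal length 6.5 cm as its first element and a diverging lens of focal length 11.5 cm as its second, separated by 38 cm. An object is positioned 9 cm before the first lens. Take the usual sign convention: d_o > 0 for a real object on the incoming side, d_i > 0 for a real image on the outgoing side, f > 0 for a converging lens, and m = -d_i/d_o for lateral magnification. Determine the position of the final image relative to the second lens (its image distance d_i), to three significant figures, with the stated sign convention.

Applying the thin-lens equation to the first lens, 1/6.5 = 1/9 + 1/d_i1, which gives d_i1 = 23.400 cm.
Object distance for lens 2: d_o2 = 38 - 23.400 = 14.600 cm.
Applying the thin-lens equation again with f_2 = -11.5 cm and d_o2 = 14.600 cm gives d_i2 = -6.433 cm.

-6.43 cm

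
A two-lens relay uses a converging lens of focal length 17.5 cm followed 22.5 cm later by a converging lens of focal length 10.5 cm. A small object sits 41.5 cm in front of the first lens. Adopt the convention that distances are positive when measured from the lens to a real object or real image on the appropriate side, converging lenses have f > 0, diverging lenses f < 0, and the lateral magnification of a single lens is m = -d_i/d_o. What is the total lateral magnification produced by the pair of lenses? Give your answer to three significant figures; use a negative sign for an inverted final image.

First lens: d_i1 = 1/(1/17.5 - 1/41.5) = 30.260 cm.
m_1 = -(30.260)/41.5 = -0.7292.
This image would form 30.260 cm past lens 1, i.e. 7.760 cm beyond lens 2, so it is a virtual object for lens 2: d_o2 = 22.5 - 30.260 = -7.760 cm.
Second lens: d_i2 = 1/(1/10.5 - 1/(-7.760)) = 4.462 cm.
m_2 = -(4.462)/(-7.760) = 0.5750.
Total m = m_1 x m_2 = (-0.7292)(0.5750) = -0.4193.

-0.419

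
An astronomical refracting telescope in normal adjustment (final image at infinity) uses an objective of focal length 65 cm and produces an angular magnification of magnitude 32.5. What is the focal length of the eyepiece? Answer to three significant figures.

2.00 cm

|M| = f_obj/f_eye, so f_eye = f_obj/|M| = 65/32.5 = 2.000 cm.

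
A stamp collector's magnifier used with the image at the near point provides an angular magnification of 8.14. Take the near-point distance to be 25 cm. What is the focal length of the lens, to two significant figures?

3.5 cm

For the image at the near point, M = 1 + D/f.
f = D/(M - 1) = 25/(8.14 - 1) = 3.501 cm.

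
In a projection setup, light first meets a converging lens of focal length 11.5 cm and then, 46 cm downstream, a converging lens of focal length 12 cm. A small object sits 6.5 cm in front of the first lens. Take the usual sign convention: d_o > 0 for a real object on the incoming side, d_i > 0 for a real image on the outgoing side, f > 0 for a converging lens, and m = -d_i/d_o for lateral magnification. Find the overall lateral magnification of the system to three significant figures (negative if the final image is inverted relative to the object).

-0.564

Lens 1: 1/d_i1 = 1/f_1 - 1/d_o1 = 1/11.5 - 1/6.5 = -0.06689 cm^-1, so d_i1 = -14.950 cm.
m_1 = -(-14.950)/6.5 = 2.3000.
With d_i1 < 0 the first image is virtual and lies on the object side; the object distance for lens 2 is d_o2 = 46 - (-14.950) = 60.950 cm.
Lens 2: 1/d_i2 = 1/f_2 - 1/d_o2 = 1/12 - 1/(60.950) = 0.06693 cm^-1, so d_i2 = 14.942 cm.
m_2 = -(14.942)/(60.950) = -0.2451.
Total m = m_1 x m_2 = (2.3000)(-0.2451) = -0.5638.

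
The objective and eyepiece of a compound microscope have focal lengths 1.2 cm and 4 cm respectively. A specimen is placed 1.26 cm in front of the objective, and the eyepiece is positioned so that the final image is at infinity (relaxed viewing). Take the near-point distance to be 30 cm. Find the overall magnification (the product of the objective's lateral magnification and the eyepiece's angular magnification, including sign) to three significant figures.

-150

Objective: 1/d_i = 1/f_obj - 1/d_o = 1/1.2 - 1/1.26 = 0.03968 cm^-1, so d_i = 25.200 cm.
m_obj = -d_i/d_o = -25.200/1.26 = -20.000.
Eyepiece angular magnification (image at infinity): M_eye = D/f_e = 30/4 = 7.500.
Overall M = m_obj x M_eye = (-20.000)(7.500) = -150.00.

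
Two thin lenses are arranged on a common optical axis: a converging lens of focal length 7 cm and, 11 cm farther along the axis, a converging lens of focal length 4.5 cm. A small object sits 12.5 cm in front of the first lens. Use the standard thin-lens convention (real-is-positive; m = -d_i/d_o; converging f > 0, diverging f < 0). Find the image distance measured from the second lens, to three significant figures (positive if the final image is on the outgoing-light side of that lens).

2.35 cm

First lens: d_i1 = 1/(1/7 - 1/12.5) = 15.909 cm.
This image would form 15.909 cm past lens 1, i.e. 4.909 cm beyond lens 2, so it is a virtual object for lens 2: d_o2 = 11 - 15.909 = -4.909 cm.
Second lens: d_i2 = 1/(1/4.5 - 1/(-4.909)) = 2.348 cm.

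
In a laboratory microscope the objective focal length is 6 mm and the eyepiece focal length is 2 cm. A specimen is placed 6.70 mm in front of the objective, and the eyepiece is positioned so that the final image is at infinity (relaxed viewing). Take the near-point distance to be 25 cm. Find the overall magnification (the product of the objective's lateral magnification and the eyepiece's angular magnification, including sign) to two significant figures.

-110

Convert to cm: f_obj = 6 mm = 0.6 cm; d_o = 6.70 mm = 0.67 cm.
Objective: 1/d_i = 1/f_obj - 1/d_o = 1/0.6 - 1/0.67 = 0.17413 cm^-1, so d_i = 5.743 cm.
m_obj = -d_i/d_o = -5.743/0.67 = -8.571.
Eyepiece angular magnification (image at infinity): M_eye = D/f_e = 25/2 = 12.500.
Overall M = m_obj x M_eye = (-8.571)(12.500) = -107.14.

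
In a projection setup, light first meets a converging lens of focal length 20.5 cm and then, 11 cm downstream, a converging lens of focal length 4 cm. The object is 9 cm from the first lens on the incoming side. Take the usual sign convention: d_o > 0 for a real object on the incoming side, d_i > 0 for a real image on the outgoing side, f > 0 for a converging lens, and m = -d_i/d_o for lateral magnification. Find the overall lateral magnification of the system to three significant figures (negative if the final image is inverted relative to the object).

-0.309

Lens 1: 1/d_i1 = 1/f_1 - 1/d_o1 = 1/20.5 - 1/9 = -0.06233 cm^-1, so d_i1 = -16.043 cm.
m_1 = -(-16.043)/9 = 1.7826.
The intermediate image is virtual, 16.043 cm to the left of lens 1, so d_o2 = L - d_i1 = 11 - (-16.043) = 27.043 cm.
Lens 2: 1/d_i2 = 1/f_2 - 1/d_o2 = 1/4 - 1/(27.043) = 0.21302 cm^-1, so d_i2 = 4.694 cm.
m_2 = -(4.694)/(27.043) = -0.1736.
The system's lateral magnification is m_1 m_2 = (1.7826)(-0.1736) = -0.3094.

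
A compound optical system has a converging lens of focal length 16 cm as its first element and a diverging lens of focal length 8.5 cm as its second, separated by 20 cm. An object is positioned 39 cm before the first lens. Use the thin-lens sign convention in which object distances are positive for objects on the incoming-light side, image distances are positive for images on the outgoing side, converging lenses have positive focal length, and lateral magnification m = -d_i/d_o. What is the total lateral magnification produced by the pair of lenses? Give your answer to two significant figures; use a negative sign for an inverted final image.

Lens 1: 1/d_i1 = 1/f_1 - 1/d_o1 = 1/16 - 1/39 = 0.03686 cm^-1, so d_i1 = 27.130 cm.
m_1 = -(27.130)/39 = -0.6957.
Since 27.130 cm > 20 cm, the first image lies past the second lens and serves as a virtual object: d_o2 = L - d_i1 = -7.130 cm.
Lens 2: 1/d_i2 = 1/f_2 - 1/d_o2 = 1/(-8.5) - 1/(-7.130) = 0.02260 cm^-1, so d_i2 = 44.254 cm.
m_2 = -(44.254)/(-7.130) = 6.2063.
The system's lateral magnification is m_1 m_2 = (-0.6957)(6.2063) = -4.3175.

-4.3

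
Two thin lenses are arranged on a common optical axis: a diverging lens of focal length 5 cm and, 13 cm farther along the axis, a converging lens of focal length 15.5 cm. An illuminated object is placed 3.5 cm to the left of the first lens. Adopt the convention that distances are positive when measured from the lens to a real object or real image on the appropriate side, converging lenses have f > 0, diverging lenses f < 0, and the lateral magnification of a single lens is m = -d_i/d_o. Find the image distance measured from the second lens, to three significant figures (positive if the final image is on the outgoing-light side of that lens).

First lens: d_i1 = 1/(1/(-5) - 1/3.5) = -2.059 cm.
The intermediate image is virtual, 2.059 cm to the left of lens 1, so d_o2 = L - d_i1 = 13 - (-2.059) = 15.059 cm.
Second lens: d_i2 = 1/(1/15.5 - 1/(15.059)) = -529.067 cm.

-529 cm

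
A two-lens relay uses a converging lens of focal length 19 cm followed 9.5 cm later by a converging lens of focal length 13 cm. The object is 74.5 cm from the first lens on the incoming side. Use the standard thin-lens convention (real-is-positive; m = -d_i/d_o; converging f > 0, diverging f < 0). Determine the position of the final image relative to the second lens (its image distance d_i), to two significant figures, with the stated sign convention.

Lens 1: 1/d_i1 = 1/f_1 - 1/d_o1 = 1/19 - 1/74.5 = 0.03921 cm^-1, so d_i1 = 25.505 cm.
This image would form 25.505 cm past lens 1, i.e. 16.005 cm beyond lens 2, so it is a virtual object for lens 2: d_o2 = 9.5 - 25.505 = -16.005 cm.
Lens 2: 1/d_i2 = 1/f_2 - 1/d_o2 = 1/13 - 1/(-16.005) = 0.13941 cm^-1, so d_i2 = 7.173 cm.

7.2 cm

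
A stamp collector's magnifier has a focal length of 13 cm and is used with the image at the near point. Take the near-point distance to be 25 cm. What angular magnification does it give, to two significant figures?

M = 1 + D/f = 1 + 25/13 = 2.923.

2.9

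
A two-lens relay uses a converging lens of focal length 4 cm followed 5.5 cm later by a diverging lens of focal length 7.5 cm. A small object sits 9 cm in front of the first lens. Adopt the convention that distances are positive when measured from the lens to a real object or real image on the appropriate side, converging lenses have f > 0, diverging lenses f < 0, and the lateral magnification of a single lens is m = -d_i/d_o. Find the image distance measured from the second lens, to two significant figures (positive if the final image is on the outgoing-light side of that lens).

2.2 cm

Applying the thin-lens equation to the first lens, 1/4 = 1/9 + 1/d_i1, which gives d_i1 = 7.200 cm.
This image would form 7.200 cm past lens 1, i.e. 1.700 cm beyond lens 2, so it is a virtual object for lens 2: d_o2 = 5.5 - 7.200 = -1.700 cm.
Applying the thin-lens equation again with f_2 = -7.5 cm and d_o2 = -1.700 cm gives d_i2 = 2.198 cm.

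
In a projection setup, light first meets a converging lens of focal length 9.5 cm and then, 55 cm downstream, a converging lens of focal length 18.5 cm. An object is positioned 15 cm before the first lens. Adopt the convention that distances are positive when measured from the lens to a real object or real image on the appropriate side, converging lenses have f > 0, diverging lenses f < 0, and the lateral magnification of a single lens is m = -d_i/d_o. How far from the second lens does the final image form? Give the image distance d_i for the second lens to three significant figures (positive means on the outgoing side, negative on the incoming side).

50.8 cm

Lens 1: 1/d_i1 = 1/f_1 - 1/d_o1 = 1/9.5 - 1/15 = 0.03860 cm^-1, so d_i1 = 25.909 cm.
Object distance for lens 2: d_o2 = 55 - 25.909 = 29.091 cm.
Lens 2: 1/d_i2 = 1/f_2 - 1/d_o2 = 1/18.5 - 1/(29.091) = 0.01968 cm^-1, so d_i2 = 50.815 cm.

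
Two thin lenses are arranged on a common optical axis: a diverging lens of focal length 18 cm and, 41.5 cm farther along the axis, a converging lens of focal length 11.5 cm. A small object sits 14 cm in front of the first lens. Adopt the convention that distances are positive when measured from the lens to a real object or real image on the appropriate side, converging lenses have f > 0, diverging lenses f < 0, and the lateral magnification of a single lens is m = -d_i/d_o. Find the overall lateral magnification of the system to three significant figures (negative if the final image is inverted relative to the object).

Applying the thin-lens equation to the first lens, 1/(-18) = 1/14 + 1/d_i1, which gives d_i1 = -7.875 cm.
Its lateral magnification is m_1 = -d_i1/d_o1 = -(-7.875)/14 = 0.5625.
The intermediate image is virtual, 7.875 cm to the left of lens 1, so d_o2 = L - d_i1 = 41.5 - (-7.875) = 49.375 cm.
Applying the thin-lens equation again with f_2 = 11.5 cm and d_o2 = 49.375 cm gives d_i2 = 14.992 cm.
m_2 = -(14.992)/(49.375) = -0.3036.
The system's lateral magnification is m_1 m_2 = (0.5625)(-0.3036) = -0.1708.

-0.171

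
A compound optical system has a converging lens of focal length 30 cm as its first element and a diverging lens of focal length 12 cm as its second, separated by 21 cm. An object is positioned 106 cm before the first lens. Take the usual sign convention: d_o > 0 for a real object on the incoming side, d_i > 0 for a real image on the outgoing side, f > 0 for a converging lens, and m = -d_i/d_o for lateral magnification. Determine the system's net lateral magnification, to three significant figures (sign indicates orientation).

0.536

Applying the thin-lens equation to the first lens, 1/30 = 1/106 + 1/d_i1, which gives d_i1 = 41.842 cm.
Its lateral magnification is m_1 = -d_i1/d_o1 = -(41.842)/106 = -0.3947.
Since 41.842 cm > 21 cm, the first image lies past the second lens and serves as a virtual object: d_o2 = L - d_i1 = -20.842 cm.
Applying the thin-lens equation again with f_2 = -12 cm and d_o2 = -20.842 cm gives d_i2 = -28.286 cm.
m_2 = -(-28.286)/(-20.842) = -1.3571.
Overall magnification: m = m_1 m_2 = 0.5357.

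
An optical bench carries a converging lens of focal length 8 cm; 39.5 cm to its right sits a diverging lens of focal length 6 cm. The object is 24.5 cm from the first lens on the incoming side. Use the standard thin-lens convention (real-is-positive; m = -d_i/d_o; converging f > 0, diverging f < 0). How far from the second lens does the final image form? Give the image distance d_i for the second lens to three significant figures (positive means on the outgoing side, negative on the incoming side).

-4.93 cm

Lens 1: 1/d_i1 = 1/f_1 - 1/d_o1 = 1/8 - 1/24.5 = 0.08418 cm^-1, so d_i1 = 11.879 cm.
That image sits 27.621 cm in front of the second lens, so d_o2 = 27.621 cm.
Lens 2: 1/d_i2 = 1/f_2 - 1/d_o2 = 1/(-6) - 1/(27.621) = -0.20287 cm^-1, so d_i2 = -4.929 cm.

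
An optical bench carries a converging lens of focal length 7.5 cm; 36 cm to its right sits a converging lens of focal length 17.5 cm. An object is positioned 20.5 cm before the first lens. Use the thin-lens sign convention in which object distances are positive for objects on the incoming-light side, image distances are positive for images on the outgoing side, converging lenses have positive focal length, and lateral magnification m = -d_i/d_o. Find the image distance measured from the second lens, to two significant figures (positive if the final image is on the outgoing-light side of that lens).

First lens: d_i1 = 1/(1/7.5 - 1/20.5) = 11.827 cm.
Object distance for lens 2: d_o2 = 36 - 11.827 = 24.173 cm.
Second lens: d_i2 = 1/(1/17.5 - 1/(24.173)) = 63.393 cm.

63 cm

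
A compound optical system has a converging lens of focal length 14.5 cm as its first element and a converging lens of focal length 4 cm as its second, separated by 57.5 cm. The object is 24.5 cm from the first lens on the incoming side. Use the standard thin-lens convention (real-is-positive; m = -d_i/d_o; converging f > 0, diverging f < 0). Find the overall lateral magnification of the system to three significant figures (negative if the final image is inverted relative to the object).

Applying the thin-lens equation to the first lens, 1/14.5 = 1/24.5 + 1/d_i1, which gives d_i1 = 35.525 cm.
Its lateral magnification is m_1 = -d_i1/d_o1 = -(35.525)/24.5 = -1.4500.
Object distance for lens 2: d_o2 = 57.5 - 35.525 = 21.975 cm.
Applying the thin-lens equation again with f_2 = 4 cm and d_o2 = 21.975 cm gives d_i2 = 4.890 cm.
m_2 = -(4.890)/(21.975) = -0.2225.
Overall magnification: m = m_1 m_2 = 0.3227.

0.323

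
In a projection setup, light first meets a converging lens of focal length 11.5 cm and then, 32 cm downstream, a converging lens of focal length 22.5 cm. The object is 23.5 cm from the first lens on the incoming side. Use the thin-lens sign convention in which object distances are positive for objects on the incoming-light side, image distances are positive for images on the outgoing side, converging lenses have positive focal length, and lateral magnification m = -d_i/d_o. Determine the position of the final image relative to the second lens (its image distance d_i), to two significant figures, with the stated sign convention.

Lens 1: 1/d_i1 = 1/f_1 - 1/d_o1 = 1/11.5 - 1/23.5 = 0.04440 cm^-1, so d_i1 = 22.521 cm.
That image sits 9.479 cm in front of the second lens, so d_o2 = 9.479 cm.
Lens 2: 1/d_i2 = 1/f_2 - 1/d_o2 = 1/22.5 - 1/(9.479) = -0.06105 cm^-1, so d_i2 = -16.380 cm.

-16 cm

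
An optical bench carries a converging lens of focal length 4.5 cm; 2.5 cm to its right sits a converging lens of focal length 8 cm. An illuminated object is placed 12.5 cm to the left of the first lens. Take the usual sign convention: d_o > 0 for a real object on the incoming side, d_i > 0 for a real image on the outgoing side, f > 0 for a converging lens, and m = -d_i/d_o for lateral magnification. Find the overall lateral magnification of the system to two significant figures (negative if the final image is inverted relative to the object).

-0.36

First lens: d_i1 = 1/(1/4.5 - 1/12.5) = 7.031 cm.
m_1 = -(7.031)/12.5 = -0.5625.
This image would form 7.031 cm past lens 1, i.e. 4.531 cm beyond lens 2, so it is a virtual object for lens 2: d_o2 = 2.5 - 7.031 = -4.531 cm.
Second lens: d_i2 = 1/(1/8 - 1/(-4.531)) = 2.893 cm.
m_2 = -(2.893)/(-4.531) = 0.6384.
The system's lateral magnification is m_1 m_2 = (-0.5625)(0.6384) = -0.3591.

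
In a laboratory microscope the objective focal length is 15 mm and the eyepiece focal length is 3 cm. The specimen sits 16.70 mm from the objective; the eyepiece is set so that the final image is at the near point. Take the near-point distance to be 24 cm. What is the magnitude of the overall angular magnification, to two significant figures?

79

Convert to cm: f_obj = 15 mm = 1.5 cm; d_o = 16.70 mm = 1.67 cm.
Objective: 1/d_i = 1/f_obj - 1/d_o = 1/1.5 - 1/1.67 = 0.06786 cm^-1, so d_i = 14.735 cm.
m_obj = -d_i/d_o = -14.735/1.67 = -8.824.
Eyepiece angular magnification (image at near point): M_eye = 1 + D/f_e = 1 + 24/3 = 9.000.
Overall M = m_obj x M_eye = (-8.824)(9.000) = -79.41.
|M| = 79.41.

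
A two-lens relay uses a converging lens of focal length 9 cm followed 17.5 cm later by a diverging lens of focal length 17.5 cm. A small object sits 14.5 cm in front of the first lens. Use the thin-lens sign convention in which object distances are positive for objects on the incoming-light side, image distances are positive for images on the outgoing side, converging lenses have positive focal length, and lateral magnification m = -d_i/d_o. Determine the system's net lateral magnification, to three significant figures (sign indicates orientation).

-2.54

Lens 1: 1/d_i1 = 1/f_1 - 1/d_o1 = 1/9 - 1/14.5 = 0.04215 cm^-1, so d_i1 = 23.727 cm.
m_1 = -(23.727)/14.5 = -1.6364.
Since 23.727 cm > 17.5 cm, the first image lies past the second lens and serves as a virtual object: d_o2 = L - d_i1 = -6.227 cm.
Lens 2: 1/d_i2 = 1/f_2 - 1/d_o2 = 1/(-17.5) - 1/(-6.227) = 0.10344 cm^-1, so d_i2 = 9.667 cm.
m_2 = -(9.667)/(-6.227) = 1.5524.
Total m = m_1 x m_2 = (-1.6364)(1.5524) = -2.5403.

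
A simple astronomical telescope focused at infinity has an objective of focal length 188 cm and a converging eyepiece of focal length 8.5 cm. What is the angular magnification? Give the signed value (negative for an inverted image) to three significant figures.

M = -f_obj/f_eye = -188/(8.5) = -22.118.

-22.1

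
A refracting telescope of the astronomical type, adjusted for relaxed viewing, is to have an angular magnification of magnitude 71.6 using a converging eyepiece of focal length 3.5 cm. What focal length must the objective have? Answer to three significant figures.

251 cm

|M| = f_obj/|f_eye|, so f_obj = |M| x |f_eye| = 71.6 x 3.5 = 250.600 cm.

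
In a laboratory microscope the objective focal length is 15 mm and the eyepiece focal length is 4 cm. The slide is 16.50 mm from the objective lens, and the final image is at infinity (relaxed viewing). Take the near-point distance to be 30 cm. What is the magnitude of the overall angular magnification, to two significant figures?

Convert to cm: f_obj = 15 mm = 1.5 cm; d_o = 16.50 mm = 1.65 cm.
Objective: 1/d_i = 1/f_obj - 1/d_o = 1/1.5 - 1/1.65 = 0.06061 cm^-1, so d_i = 16.500 cm.
m_obj = -d_i/d_o = -16.500/1.65 = -10.000.
Eyepiece angular magnification (image at infinity): M_eye = D/f_e = 30/4 = 7.500.
Overall M = m_obj x M_eye = (-10.000)(7.500) = -75.00.
|M| = 75.00.

75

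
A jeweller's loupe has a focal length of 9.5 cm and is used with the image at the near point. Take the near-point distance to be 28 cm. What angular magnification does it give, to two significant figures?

3.9

M = 1 + D/f = 1 + 28/9.5 = 3.947.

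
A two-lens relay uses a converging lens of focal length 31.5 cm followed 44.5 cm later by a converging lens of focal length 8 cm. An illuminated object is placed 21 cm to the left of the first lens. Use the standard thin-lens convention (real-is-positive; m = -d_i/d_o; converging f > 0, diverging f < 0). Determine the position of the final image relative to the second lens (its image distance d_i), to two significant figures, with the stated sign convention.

8.6 cm

Applying the thin-lens equation to the first lens, 1/31.5 = 1/21 + 1/d_i1, which gives d_i1 = -63.000 cm.
The intermediate image is virtual, 63.000 cm to the left of lens 1, so d_o2 = L - d_i1 = 44.5 - (-63.000) = 107.500 cm.
Applying the thin-lens equation again with f_2 = 8 cm and d_o2 = 107.500 cm gives d_i2 = 8.643 cm.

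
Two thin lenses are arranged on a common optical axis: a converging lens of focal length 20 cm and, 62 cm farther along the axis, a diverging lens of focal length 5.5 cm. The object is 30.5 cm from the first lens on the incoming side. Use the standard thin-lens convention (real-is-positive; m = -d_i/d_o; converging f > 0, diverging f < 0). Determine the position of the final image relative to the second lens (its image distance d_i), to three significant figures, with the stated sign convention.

-2.28 cm

Lens 1: 1/d_i1 = 1/f_1 - 1/d_o1 = 1/20 - 1/30.5 = 0.01721 cm^-1, so d_i1 = 58.095 cm.
The intermediate image is 58.095 cm to the right of lens 1, so d_o2 = L - d_i1 = 62 - 58.095 = 3.905 cm.
Lens 2: 1/d_i2 = 1/f_2 - 1/d_o2 = 1/(-5.5) - 1/(3.905) = -0.43792 cm^-1, so d_i2 = -2.284 cm.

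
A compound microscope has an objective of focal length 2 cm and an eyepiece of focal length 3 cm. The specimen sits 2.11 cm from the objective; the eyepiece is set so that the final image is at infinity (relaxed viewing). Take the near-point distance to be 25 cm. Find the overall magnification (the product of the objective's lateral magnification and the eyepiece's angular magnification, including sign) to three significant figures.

-152

Objective: 1/d_i = 1/f_obj - 1/d_o = 1/2 - 1/2.11 = 0.02607 cm^-1, so d_i = 38.364 cm.
m_obj = -d_i/d_o = -38.364/2.11 = -18.182.
Eyepiece angular magnification (image at infinity): M_eye = D/f_e = 25/3 = 8.333.
Overall M = m_obj x M_eye = (-18.182)(8.333) = -151.52.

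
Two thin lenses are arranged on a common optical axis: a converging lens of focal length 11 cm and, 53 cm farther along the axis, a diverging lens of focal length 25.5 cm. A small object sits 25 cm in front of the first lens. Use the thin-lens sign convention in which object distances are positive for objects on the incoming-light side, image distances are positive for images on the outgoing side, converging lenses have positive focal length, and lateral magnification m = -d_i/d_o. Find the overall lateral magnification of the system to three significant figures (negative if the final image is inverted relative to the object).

-0.340

First lens: d_i1 = 1/(1/11 - 1/25) = 19.643 cm.
m_1 = -(19.643)/25 = -0.7857.
The intermediate image is 19.643 cm to the right of lens 1, so d_o2 = L - d_i1 = 53 - 19.643 = 33.357 cm.
Second lens: d_i2 = 1/(1/(-25.5) - 1/(33.357)) = -14.452 cm.
m_2 = -(-14.452)/(33.357) = 0.4333.
Total m = m_1 x m_2 = (-0.7857)(0.4333) = -0.3404.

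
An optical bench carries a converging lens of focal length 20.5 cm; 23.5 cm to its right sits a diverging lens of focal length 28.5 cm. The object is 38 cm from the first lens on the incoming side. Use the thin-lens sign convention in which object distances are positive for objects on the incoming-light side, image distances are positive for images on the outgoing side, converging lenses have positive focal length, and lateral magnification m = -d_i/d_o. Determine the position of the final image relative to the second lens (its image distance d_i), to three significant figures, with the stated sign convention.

Applying the thin-lens equation to the first lens, 1/20.5 = 1/38 + 1/d_i1, which gives d_i1 = 44.514 cm.
This image would form 44.514 cm past lens 1, i.e. 21.014 cm beyond lens 2, so it is a virtual object for lens 2: d_o2 = 23.5 - 44.514 = -21.014 cm.
Applying the thin-lens equation again with f_2 = -28.5 cm and d_o2 = -21.014 cm gives d_i2 = 80.007 cm.

80.0 cm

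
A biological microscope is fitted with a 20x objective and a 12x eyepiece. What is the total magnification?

The overall magnification of a compound microscope is the product of the objective and eyepiece magnifications:
M = M_obj x M_eye = 20 x 12 = 240.

240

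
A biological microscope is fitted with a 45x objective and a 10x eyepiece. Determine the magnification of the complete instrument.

The overall magnification of a compound microscope is the product of the objective and eyepiece magnifications:
M = M_obj x M_eye = 45 x 10 = 450.

450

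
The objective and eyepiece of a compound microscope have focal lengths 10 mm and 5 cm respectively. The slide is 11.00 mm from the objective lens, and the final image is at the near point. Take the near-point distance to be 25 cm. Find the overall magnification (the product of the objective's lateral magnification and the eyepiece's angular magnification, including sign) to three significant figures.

Convert to cm: f_obj = 10 mm = 1 cm; d_o = 11.00 mm = 1.10 cm.
Objective: 1/d_i = 1/f_obj - 1/d_o = 1/1 - 1/1.10 = 0.09091 cm^-1, so d_i = 11.000 cm.
m_obj = -d_i/d_o = -11.000/1.10 = -10.000.
Eyepiece angular magnification (image at near point): M_eye = 1 + D/f_e = 1 + 25/5 = 6.000.
Overall M = m_obj x M_eye = (-10.000)(6.000) = -60.00.

-60.0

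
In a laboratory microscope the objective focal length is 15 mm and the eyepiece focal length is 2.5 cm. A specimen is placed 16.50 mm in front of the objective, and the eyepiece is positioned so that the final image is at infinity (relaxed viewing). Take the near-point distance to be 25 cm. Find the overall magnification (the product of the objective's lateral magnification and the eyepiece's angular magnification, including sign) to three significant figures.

-100

Convert to cm: f_obj = 15 mm = 1.5 cm; d_o = 16.50 mm = 1.65 cm.
Objective: 1/d_i = 1/f_obj - 1/d_o = 1/1.5 - 1/1.65 = 0.06061 cm^-1, so d_i = 16.500 cm.
m_obj = -d_i/d_o = -16.500/1.65 = -10.000.
Eyepiece angular magnification (image at infinity): M_eye = D/f_e = 25/2.5 = 10.000.
Overall M = m_obj x M_eye = (-10.000)(10.000) = -100.00.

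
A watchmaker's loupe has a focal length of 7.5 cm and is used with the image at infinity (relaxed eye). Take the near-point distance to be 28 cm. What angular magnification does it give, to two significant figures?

3.7

M = D/f = 28/7.5 = 3.733.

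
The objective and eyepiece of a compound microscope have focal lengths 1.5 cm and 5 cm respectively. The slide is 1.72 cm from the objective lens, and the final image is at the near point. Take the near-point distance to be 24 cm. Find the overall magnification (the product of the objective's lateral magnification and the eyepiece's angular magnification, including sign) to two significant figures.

-40

Objective: 1/d_i = 1/f_obj - 1/d_o = 1/1.5 - 1/1.72 = 0.08527 cm^-1, so d_i = 11.727 cm.
m_obj = -d_i/d_o = -11.727/1.72 = -6.818.
Eyepiece angular magnification (image at near point): M_eye = 1 + D/f_e = 1 + 24/5 = 5.800.
Overall M = m_obj x M_eye = (-6.818)(5.800) = -39.55.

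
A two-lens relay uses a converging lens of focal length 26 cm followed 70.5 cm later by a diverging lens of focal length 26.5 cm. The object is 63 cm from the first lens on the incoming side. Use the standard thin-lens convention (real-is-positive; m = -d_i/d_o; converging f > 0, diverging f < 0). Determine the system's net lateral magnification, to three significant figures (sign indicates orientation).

-0.353

Lens 1: 1/d_i1 = 1/f_1 - 1/d_o1 = 1/26 - 1/63 = 0.02259 cm^-1, so d_i1 = 44.270 cm.
m_1 = -(44.270)/63 = -0.7027.
The intermediate image is 44.270 cm to the right of lens 1, so d_o2 = L - d_i1 = 70.5 - 44.270 = 26.230 cm.
Lens 2: 1/d_i2 = 1/f_2 - 1/d_o2 = 1/(-26.5) - 1/(26.230) = -0.07586 cm^-1, so d_i2 = -13.182 cm.
m_2 = -(-13.182)/(26.230) = 0.5026.
The system's lateral magnification is m_1 m_2 = (-0.7027)(0.5026) = -0.3532.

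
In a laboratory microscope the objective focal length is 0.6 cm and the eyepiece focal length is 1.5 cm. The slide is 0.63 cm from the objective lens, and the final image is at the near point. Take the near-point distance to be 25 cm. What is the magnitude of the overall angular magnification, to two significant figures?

350

Objective: 1/d_i = 1/f_obj - 1/d_o = 1/0.6 - 1/0.63 = 0.07937 cm^-1, so d_i = 12.600 cm.
m_obj = -d_i/d_o = -12.600/0.63 = -20.000.
Eyepiece angular magnification (image at near point): M_eye = 1 + D/f_e = 1 + 25/1.5 = 17.667.
Overall M = m_obj x M_eye = (-20.000)(17.667) = -353.33.
|M| = 353.33.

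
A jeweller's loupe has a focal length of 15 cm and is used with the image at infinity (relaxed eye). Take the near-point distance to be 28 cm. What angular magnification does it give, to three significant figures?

1.87

M = D/f = 28/15 = 1.867.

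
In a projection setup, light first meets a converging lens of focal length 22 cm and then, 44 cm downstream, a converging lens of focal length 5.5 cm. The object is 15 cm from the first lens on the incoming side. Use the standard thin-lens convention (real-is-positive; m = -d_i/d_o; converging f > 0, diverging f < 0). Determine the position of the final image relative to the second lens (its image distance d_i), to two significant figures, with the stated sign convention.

First lens: d_i1 = 1/(1/22 - 1/15) = -47.143 cm.
With d_i1 < 0 the first image is virtual and lies on the object side; the object distance for lens 2 is d_o2 = 44 - (-47.143) = 91.143 cm.
Second lens: d_i2 = 1/(1/5.5 - 1/(91.143)) = 5.853 cm.

5.9 cm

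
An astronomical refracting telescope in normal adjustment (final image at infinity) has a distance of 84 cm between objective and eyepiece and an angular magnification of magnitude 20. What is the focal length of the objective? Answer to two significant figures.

In normal adjustment the tube length equals f_obj + f_eye and |M| = f_obj/f_eye.
So f_obj = 20 f_eye and 20 f_eye + f_eye = 84 cm, giving f_eye = 84/21 = 4.000 cm and f_obj = 80.000 cm.

80 cm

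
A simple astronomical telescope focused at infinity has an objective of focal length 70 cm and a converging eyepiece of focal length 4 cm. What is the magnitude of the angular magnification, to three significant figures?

|M| = f_obj/|f_eye| = 70/4 = 17.500.

17.5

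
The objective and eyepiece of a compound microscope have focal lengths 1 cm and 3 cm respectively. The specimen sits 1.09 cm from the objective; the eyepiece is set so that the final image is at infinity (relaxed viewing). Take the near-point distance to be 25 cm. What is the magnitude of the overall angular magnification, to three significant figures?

Objective: 1/d_i = 1/f_obj - 1/d_o = 1/1 - 1/1.09 = 0.08257 cm^-1, so d_i = 12.111 cm.
m_obj = -d_i/d_o = -12.111/1.09 = -11.111.
Eyepiece angular magnification (image at infinity): M_eye = D/f_e = 25/3 = 8.333.
Overall M = m_obj x M_eye = (-11.111)(8.333) = -92.59.
|M| = 92.59.

92.6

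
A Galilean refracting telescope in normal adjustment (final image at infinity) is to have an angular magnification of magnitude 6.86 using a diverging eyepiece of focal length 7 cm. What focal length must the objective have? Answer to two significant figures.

|M| = f_obj/|f_eye|, so f_obj = |M| x |f_eye| = 6.86 x 7 = 48.020 cm.

48 cm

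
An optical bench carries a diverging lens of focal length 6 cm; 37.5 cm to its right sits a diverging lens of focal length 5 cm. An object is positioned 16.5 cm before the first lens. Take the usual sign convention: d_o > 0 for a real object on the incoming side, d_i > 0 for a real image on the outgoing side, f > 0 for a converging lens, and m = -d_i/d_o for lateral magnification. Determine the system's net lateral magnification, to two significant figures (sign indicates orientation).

0.028

Lens 1: 1/d_i1 = 1/f_1 - 1/d_o1 = 1/(-6) - 1/16.5 = -0.22727 cm^-1, so d_i1 = -4.400 cm.
m_1 = -(-4.400)/16.5 = 0.2667.
The intermediate image is virtual, 4.400 cm to the left of lens 1, so d_o2 = L - d_i1 = 37.5 - (-4.400) = 41.900 cm.
Lens 2: 1/d_i2 = 1/f_2 - 1/d_o2 = 1/(-5) - 1/(41.900) = -0.22387 cm^-1, so d_i2 = -4.467 cm.
m_2 = -(-4.467)/(41.900) = 0.1066.
Overall magnification: m = m_1 m_2 = 0.0284.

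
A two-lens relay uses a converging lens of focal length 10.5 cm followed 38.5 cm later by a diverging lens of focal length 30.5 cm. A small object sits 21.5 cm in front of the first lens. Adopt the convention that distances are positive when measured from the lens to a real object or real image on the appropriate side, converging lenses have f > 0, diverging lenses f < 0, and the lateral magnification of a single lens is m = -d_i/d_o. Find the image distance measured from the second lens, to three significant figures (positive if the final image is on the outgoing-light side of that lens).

Applying the thin-lens equation to the first lens, 1/10.5 = 1/21.5 + 1/d_i1, which gives d_i1 = 20.523 cm.
Object distance for lens 2: d_o2 = 38.5 - 20.523 = 17.977 cm.
Applying the thin-lens equation again with f_2 = -30.5 cm and d_o2 = 17.977 cm gives d_i2 = -11.311 cm.

-11.3 cm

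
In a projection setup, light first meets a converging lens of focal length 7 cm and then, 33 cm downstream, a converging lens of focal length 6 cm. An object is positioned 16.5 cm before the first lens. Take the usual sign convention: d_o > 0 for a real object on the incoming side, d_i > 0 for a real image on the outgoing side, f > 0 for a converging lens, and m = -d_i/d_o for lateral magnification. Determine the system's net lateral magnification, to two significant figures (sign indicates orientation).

0.30

First lens: d_i1 = 1/(1/7 - 1/16.5) = 12.158 cm.
m_1 = -(12.158)/16.5 = -0.7368.
Object distance for lens 2: d_o2 = 33 - 12.158 = 20.842 cm.
Second lens: d_i2 = 1/(1/6 - 1/(20.842)) = 8.426 cm.
m_2 = -(8.426)/(20.842) = -0.4043.
Total m = m_1 x m_2 = (-0.7368)(-0.4043) = 0.2979.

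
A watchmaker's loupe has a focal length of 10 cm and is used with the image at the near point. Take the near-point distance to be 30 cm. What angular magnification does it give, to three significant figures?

4.00

M = 1 + D/f = 1 + 30/10 = 4.000.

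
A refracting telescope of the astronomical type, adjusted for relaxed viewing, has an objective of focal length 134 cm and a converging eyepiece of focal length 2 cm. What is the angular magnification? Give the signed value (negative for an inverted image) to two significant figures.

-67

M = -f_obj/f_eye = -134/(2) = -67.000.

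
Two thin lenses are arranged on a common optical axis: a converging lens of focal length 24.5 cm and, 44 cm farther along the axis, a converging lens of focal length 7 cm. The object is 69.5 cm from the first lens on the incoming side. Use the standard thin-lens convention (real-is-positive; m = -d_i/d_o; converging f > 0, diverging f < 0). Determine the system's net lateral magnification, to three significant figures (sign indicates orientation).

-4.54

First lens: d_i1 = 1/(1/24.5 - 1/69.5) = 37.839 cm.
m_1 = -(37.839)/69.5 = -0.5444.
The intermediate image is 37.839 cm to the right of lens 1, so d_o2 = L - d_i1 = 44 - 37.839 = 6.161 cm.
Second lens: d_i2 = 1/(1/7 - 1/(6.161)) = -51.411 cm.
m_2 = -(-51.411)/(6.161) = 8.3444.
The system's lateral magnification is m_1 m_2 = (-0.5444)(8.3444) = -4.5430.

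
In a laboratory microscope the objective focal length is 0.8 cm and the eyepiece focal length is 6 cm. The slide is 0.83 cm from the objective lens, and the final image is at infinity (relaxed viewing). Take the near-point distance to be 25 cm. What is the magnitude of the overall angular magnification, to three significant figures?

111

Objective: 1/d_i = 1/f_obj - 1/d_o = 1/0.8 - 1/0.83 = 0.04518 cm^-1, so d_i = 22.133 cm.
m_obj = -d_i/d_o = -22.133/0.83 = -26.667.
Eyepiece angular magnification (image at infinity): M_eye = D/f_e = 25/6 = 4.167.
Overall M = m_obj x M_eye = (-26.667)(4.167) = -111.11.
|M| = 111.11.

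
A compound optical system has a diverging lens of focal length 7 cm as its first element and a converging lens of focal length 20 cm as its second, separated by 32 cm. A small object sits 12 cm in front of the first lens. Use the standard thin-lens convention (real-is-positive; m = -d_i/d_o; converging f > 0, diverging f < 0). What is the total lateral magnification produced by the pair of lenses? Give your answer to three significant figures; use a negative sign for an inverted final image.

-0.449

First lens: d_i1 = 1/(1/(-7) - 1/12) = -4.421 cm.
m_1 = -(-4.421)/12 = 0.3684.
With d_i1 < 0 the first image is virtual and lies on the object side; the object distance for lens 2 is d_o2 = 32 - (-4.421) = 36.421 cm.
Second lens: d_i2 = 1/(1/20 - 1/(36.421)) = 44.359 cm.
m_2 = -(44.359)/(36.421) = -1.2179.
The system's lateral magnification is m_1 m_2 = (0.3684)(-1.2179) = -0.4487.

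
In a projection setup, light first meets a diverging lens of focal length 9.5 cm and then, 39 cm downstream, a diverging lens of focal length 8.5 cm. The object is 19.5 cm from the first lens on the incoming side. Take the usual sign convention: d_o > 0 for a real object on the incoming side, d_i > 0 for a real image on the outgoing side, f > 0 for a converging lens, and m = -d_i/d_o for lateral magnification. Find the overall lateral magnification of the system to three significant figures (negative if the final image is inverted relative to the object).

0.0517

Applying the thin-lens equation to the first lens, 1/(-9.5) = 1/19.5 + 1/d_i1, which gives d_i1 = -6.388 cm.
Its lateral magnification is m_1 = -d_i1/d_o1 = -(-6.388)/19.5 = 0.3276.
The intermediate image is virtual, 6.388 cm to the left of lens 1, so d_o2 = L - d_i1 = 39 - (-6.388) = 45.388 cm.
Applying the thin-lens equation again with f_2 = -8.5 cm and d_o2 = 45.388 cm gives d_i2 = -7.159 cm.
m_2 = -(-7.159)/(45.388) = 0.1577.
The system's lateral magnification is m_1 m_2 = (0.3276)(0.1577) = 0.0517.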